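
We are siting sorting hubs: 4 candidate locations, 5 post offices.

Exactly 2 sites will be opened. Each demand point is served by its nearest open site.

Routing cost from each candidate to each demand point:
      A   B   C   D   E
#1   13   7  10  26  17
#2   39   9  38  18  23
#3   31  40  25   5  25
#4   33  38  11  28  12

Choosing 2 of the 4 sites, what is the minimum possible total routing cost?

Open {#1, #3}.
  A→#1 13, B→#1 7, C→#1 10, D→#3 5, E→#1 17  ⇒ total 52.
Compare {#1, #2}: total 65.
Compare {#1, #4}: total 68.
No size-2 selection does better; minimum is 52.

52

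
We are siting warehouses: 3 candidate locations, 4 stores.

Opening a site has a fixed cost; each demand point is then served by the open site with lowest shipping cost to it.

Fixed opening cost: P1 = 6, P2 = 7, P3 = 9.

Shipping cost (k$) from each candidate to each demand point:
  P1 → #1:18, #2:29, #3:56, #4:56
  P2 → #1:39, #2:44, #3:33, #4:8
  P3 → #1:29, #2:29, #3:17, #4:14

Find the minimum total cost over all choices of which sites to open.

93

Open {P1, P3}: assign each demand point to its cheapest open site.
  #1→P1 18, #2→P1 29, #3→P3 17, #4→P3 14
  shipping cost 78, fixed 15 → total 93.
Compare {P1, P2, P3}: shipping cost 72 + fixed 22 = 94.
Compare {P3}: shipping cost 89 + fixed 9 = 98.
Compare {P2, P3}: shipping cost 83 + fixed 16 = 99.
All other subsets cost ≥ 94. Minimum total cost: 93.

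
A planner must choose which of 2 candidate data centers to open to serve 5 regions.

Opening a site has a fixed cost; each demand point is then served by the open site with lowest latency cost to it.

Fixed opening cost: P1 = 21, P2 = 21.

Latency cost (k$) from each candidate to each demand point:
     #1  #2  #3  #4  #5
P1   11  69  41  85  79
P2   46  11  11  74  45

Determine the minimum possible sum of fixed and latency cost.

Open {P1, P2}: assign each demand point to its cheapest open site.
  #1→P1 11, #2→P2 11, #3→P2 11, #4→P2 74, #5→P2 45
  latency cost 152, fixed 42 → total 194.
Compare {P2}: latency cost 187 + fixed 21 = 208.
Compare {P1}: latency cost 285 + fixed 21 = 306.

194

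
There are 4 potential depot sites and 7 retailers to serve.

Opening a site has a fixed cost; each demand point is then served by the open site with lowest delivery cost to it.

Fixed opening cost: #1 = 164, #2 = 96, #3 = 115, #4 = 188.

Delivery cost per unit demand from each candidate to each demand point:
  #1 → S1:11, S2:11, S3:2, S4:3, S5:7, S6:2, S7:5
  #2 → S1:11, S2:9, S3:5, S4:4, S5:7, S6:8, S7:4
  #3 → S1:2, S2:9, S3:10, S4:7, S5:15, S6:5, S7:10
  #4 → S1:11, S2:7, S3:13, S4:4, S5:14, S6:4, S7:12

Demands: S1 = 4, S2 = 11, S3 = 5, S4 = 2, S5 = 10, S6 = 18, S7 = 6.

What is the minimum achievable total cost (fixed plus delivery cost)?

481

Open {#1}: assign each demand point to its cheapest open site.
  S1→#1 4×11=44, S2→#1 11×11=121, S3→#1 5×2=10, S4→#1 2×3=6, S5→#1 10×7=70, S6→#1 18×2=36, S7→#1 6×5=30
  delivery cost 317, fixed 164 → total 481.
Compare {#2}: delivery cost 414 + fixed 96 = 510.
Compare {#2, #3}: delivery cost 324 + fixed 211 = 535.
Compare {#1, #3}: delivery cost 259 + fixed 279 = 538.
All other subsets cost ≥ 510. Minimum total cost: 481.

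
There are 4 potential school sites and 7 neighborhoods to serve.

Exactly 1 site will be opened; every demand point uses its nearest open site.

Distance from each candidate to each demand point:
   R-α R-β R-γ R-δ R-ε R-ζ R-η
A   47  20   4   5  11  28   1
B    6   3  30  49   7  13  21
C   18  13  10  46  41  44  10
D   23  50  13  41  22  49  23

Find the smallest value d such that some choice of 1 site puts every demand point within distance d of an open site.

46

Open {C}.
  Farthest demand point is R-δ at distance 46 (to C); all others are ≤ 46.
With {A} the worst case is 47.
With {B} the worst case is 49.
No size-1 selection achieves below 46.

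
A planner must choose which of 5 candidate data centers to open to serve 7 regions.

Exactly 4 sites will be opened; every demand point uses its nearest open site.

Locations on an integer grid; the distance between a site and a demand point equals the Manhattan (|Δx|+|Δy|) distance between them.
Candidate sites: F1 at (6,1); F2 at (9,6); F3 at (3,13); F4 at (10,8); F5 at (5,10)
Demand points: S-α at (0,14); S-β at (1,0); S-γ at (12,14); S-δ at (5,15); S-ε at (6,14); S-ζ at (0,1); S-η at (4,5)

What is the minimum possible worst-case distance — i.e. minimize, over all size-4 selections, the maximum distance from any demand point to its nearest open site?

8

Open {F1, F2, F3, F4}.
  Farthest demand point is S-γ at distance 8 (to F4); all others are ≤ 8.
With {F1, F3, F4, F5} the worst case is 8.
With {F1, F2, F4, F5} the worst case is 9.
No size-4 selection achieves below 8.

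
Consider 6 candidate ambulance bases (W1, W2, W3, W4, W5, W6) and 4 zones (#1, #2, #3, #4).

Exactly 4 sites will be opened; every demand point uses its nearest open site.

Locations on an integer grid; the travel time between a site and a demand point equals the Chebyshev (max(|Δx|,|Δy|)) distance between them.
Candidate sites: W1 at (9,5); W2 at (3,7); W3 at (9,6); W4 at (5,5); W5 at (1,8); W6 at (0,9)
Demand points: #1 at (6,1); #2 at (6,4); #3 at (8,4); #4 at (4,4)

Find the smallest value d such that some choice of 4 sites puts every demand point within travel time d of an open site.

4

Open {W1, W2, W3, W4}.
  Farthest demand point is #1 at travel time 4 (to W1); all others are ≤ 4.
With {W1, W2, W3, W5} the worst case is 4.
With {W1, W2, W3, W6} the worst case is 4.
No size-4 selection achieves below 4.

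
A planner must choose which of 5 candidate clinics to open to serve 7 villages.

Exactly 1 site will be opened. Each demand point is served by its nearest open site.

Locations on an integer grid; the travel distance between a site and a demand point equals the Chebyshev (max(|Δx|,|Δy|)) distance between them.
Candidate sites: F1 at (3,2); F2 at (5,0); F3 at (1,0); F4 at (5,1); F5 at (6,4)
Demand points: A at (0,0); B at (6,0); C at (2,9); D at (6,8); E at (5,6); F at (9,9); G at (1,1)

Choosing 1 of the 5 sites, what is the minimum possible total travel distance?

31

Open {F5}.
  A→F5 6, B→F5 4, C→F5 5, D→F5 4, E→F5 2, F→F5 5, G→F5 5  ⇒ total 31.
Compare {F1}: total 32.
Compare {F4}: total 38.
No size-1 selection does better; minimum is 31.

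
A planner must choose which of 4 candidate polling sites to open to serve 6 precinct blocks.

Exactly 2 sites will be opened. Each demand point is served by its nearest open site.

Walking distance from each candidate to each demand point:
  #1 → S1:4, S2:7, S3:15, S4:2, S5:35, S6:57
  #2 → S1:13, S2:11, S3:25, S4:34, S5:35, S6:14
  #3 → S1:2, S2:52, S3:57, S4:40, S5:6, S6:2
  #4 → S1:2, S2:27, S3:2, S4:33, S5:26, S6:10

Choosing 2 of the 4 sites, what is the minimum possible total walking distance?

34

Open {#1, #3}.
  S1→#3 2, S2→#1 7, S3→#1 15, S4→#1 2, S5→#3 6, S6→#3 2  ⇒ total 34.
Compare {#1, #4}: total 49.
Compare {#3, #4}: total 72.
No size-2 selection does better; minimum is 34.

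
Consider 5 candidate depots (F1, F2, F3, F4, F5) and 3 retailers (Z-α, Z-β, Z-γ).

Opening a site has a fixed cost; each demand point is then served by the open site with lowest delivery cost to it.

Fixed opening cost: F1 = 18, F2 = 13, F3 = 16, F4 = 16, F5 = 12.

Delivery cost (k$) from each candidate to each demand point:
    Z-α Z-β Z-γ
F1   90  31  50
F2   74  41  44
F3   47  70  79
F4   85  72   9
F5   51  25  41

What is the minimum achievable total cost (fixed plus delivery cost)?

113

Open {F4, F5}: assign each demand point to its cheapest open site.
  Z-α→F5 51, Z-β→F5 25, Z-γ→F4 9
  delivery cost 85, fixed 28 → total 113.
Compare {F3, F4, F5}: delivery cost 81 + fixed 44 = 125.
Compare {F2, F4, F5}: delivery cost 85 + fixed 41 = 126.
Compare {F5}: delivery cost 117 + fixed 12 = 129.
All other subsets cost ≥ 125. Minimum total cost: 113.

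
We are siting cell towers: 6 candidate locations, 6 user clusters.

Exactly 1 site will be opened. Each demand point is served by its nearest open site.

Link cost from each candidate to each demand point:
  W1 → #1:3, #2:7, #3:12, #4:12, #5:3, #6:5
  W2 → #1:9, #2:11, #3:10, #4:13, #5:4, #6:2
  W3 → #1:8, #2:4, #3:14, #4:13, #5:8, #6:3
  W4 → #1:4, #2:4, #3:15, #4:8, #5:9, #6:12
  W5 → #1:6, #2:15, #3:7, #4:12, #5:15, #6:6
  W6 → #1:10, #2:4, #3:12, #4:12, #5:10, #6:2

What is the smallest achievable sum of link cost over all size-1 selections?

Open {W1}.
  #1→W1 3, #2→W1 7, #3→W1 12, #4→W1 12, #5→W1 3, #6→W1 5  ⇒ total 42.
Compare {W2}: total 49.
Compare {W3}: total 50.
No size-1 selection does better; minimum is 42.

42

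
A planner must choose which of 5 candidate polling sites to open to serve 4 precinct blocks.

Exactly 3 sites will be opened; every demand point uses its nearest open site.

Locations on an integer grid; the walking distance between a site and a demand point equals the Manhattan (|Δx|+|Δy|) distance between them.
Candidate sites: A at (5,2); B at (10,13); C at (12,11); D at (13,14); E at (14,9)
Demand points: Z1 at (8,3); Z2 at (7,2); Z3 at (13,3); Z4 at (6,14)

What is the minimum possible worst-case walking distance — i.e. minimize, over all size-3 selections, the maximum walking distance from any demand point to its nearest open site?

7

Open {A, B, E}.
  Farthest demand point is Z3 at walking distance 7 (to E); all others are ≤ 7.
With {A, D, E} the worst case is 7.
With {A, B, C} the worst case is 9.
No size-3 selection achieves below 7.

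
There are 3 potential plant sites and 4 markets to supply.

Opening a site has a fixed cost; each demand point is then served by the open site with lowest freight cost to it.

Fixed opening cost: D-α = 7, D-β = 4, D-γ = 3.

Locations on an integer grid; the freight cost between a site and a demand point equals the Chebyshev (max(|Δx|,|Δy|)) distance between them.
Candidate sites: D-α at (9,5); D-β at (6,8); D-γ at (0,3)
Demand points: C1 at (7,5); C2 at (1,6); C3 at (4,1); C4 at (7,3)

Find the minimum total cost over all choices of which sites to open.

21

Open {D-α, D-γ}: assign each demand point to its cheapest open site.
  C1→D-α 2, C2→D-γ 3, C3→D-γ 4, C4→D-α 2
  freight cost 11, fixed 10 → total 21.
Compare {D-β, D-γ}: freight cost 15 + fixed 7 = 22.
Compare {D-α}: freight cost 17 + fixed 7 = 24.
Compare {D-β}: freight cost 20 + fixed 4 = 24.
All other subsets cost ≥ 22. Minimum total cost: 21.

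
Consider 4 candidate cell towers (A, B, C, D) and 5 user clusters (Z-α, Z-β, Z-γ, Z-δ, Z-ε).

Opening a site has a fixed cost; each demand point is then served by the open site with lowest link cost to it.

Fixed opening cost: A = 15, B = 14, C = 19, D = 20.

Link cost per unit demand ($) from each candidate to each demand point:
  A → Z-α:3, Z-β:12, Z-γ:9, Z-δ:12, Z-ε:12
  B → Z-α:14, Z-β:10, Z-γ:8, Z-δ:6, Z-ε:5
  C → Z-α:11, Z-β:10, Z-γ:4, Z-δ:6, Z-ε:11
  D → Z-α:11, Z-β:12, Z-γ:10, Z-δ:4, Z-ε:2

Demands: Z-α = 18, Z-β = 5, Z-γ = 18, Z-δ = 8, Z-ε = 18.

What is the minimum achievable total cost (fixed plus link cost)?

298

Open {A, C, D}: assign each demand point to its cheapest open site.
  Z-α→A 18×3=54, Z-β→C 5×10=50, Z-γ→C 18×4=72, Z-δ→D 8×4=32, Z-ε→D 18×2=36
  link cost 244, fixed 54 → total 298.
Compare {A, B, C, D}: link cost 244 + fixed 68 = 312.
Compare {A, B, C}: link cost 314 + fixed 48 = 362.
Compare {A, B, D}: link cost 316 + fixed 49 = 365.
All other subsets cost ≥ 312. Minimum total cost: 298.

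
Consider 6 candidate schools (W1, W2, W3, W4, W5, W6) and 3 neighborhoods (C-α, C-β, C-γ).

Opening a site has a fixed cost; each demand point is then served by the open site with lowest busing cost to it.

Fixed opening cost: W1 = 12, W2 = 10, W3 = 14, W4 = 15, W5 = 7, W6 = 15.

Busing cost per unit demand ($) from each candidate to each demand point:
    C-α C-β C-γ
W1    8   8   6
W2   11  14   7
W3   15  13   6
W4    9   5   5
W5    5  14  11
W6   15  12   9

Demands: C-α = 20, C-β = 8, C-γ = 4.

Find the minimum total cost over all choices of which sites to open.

Open {W4, W5}: assign each demand point to its cheapest open site.
  C-α→W5 20×5=100, C-β→W4 8×5=40, C-γ→W4 4×5=20
  busing cost 160, fixed 22 → total 182.
Compare {W2, W4, W5}: busing cost 160 + fixed 32 = 192.
Compare {W1, W4, W5}: busing cost 160 + fixed 34 = 194.
Compare {W3, W4, W5}: busing cost 160 + fixed 36 = 196.
All other subsets cost ≥ 192. Minimum total cost: 182.

182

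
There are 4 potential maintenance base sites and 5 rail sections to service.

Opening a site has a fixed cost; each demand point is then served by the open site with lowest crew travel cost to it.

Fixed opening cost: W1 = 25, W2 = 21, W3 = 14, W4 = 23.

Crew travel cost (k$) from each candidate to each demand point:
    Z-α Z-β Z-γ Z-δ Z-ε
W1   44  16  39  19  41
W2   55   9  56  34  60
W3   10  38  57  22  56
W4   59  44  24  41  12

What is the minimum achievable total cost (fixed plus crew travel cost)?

135

Open {W2, W3, W4}: assign each demand point to its cheapest open site.
  Z-α→W3 10, Z-β→W2 9, Z-γ→W4 24, Z-δ→W3 22, Z-ε→W4 12
  crew travel cost 77, fixed 58 → total 135.
Compare {W3, W4}: crew travel cost 106 + fixed 37 = 143.
Compare {W1, W3, W4}: crew travel cost 81 + fixed 62 = 143.
Compare {W1, W2, W3, W4}: crew travel cost 74 + fixed 83 = 157.
All other subsets cost ≥ 143. Minimum total cost: 135.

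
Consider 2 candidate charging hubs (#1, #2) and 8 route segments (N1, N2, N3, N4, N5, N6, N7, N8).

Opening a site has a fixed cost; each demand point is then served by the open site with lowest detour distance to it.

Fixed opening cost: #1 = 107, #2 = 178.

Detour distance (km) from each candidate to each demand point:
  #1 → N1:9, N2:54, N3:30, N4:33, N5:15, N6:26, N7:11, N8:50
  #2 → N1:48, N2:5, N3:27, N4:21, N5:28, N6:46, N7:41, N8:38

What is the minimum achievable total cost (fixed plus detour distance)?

335

Open {#1}: assign each demand point to its cheapest open site.
  N1→#1 9, N2→#1 54, N3→#1 30, N4→#1 33, N5→#1 15, N6→#1 26, N7→#1 11, N8→#1 50
  detour distance 228, fixed 107 → total 335.
Compare {#2}: detour distance 254 + fixed 178 = 432.
Compare {#1, #2}: detour distance 152 + fixed 285 = 437.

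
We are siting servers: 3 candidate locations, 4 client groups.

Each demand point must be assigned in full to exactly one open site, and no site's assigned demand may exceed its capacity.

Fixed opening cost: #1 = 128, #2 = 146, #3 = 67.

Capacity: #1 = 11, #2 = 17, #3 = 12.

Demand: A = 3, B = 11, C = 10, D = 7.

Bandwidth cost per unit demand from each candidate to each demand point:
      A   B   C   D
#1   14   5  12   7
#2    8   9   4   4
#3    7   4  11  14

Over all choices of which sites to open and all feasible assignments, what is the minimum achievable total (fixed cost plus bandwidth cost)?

Open {#1, #2, #3}; cheapest assignment that respects the capacities:
  #1 (cap 11, load 11): B — cost 11×5 = 55
  #2 (cap 17, load 17): C, D — cost 10×4 + 7×4 = 68
  #3 (cap 12, load 3): A — cost 3×7 = 21
  Shipping 144, fixed 341 → total 485.
  Any other capacity-feasible assignment to {#1, #2, #3} ships for at least 144.
Total demand is 31 and no other set of sites has combined capacity ≥ 31, so {#1, #2, #3} is the only feasible choice of open sites. Minimum: 485.

485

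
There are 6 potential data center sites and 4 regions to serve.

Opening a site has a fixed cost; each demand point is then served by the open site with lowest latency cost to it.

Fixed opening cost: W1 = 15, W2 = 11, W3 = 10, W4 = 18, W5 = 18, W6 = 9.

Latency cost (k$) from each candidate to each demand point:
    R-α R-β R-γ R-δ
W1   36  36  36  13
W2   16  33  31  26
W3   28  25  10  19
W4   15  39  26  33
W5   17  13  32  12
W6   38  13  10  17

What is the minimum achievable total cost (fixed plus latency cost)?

76

Open {W2, W6}: assign each demand point to its cheapest open site.
  R-α→W2 16, R-β→W6 13, R-γ→W6 10, R-δ→W6 17
  latency cost 56, fixed 20 → total 76.
Compare {W5, W6}: latency cost 52 + fixed 27 = 79.
Compare {W3, W5}: latency cost 52 + fixed 28 = 80.
Compare {W4, W6}: latency cost 55 + fixed 27 = 82.
All other subsets cost ≥ 79. Minimum total cost: 76.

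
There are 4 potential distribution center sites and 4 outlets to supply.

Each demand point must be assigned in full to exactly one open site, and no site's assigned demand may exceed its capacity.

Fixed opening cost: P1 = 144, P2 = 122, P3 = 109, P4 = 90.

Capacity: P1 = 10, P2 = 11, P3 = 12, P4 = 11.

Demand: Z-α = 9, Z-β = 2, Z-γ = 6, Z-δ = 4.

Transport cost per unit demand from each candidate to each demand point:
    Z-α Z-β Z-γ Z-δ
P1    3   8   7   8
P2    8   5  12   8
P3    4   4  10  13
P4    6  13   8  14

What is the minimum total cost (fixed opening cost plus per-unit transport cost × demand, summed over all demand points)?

Open {P3, P4}; cheapest assignment that respects the capacities:
  P3 (cap 12, load 11): Z-α, Z-β — cost 9×4 + 2×4 = 44
  P4 (cap 11, load 10): Z-γ, Z-δ — cost 6×8 + 4×14 = 104
  Shipping 148, fixed 199 → total 347.
  Any other capacity-feasible assignment to {P3, P4} ships for at least 148.
Compare {P1, P3}: its best feasible assignment gives total 371.
Compare {P2, P3}: its best feasible assignment gives total 379.
Every other set of open sites that can feasibly serve all demand totals ≥ 371 even under its best assignment. Minimum: 347.

347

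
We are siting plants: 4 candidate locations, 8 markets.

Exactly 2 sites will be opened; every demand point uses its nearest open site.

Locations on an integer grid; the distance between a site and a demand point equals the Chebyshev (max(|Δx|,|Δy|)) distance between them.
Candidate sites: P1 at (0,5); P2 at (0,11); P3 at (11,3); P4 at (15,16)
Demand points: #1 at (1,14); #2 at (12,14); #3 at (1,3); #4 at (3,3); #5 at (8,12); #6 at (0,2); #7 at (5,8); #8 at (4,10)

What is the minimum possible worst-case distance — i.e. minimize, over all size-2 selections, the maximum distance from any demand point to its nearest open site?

Open {P1, P4}.
  Farthest demand point is #1 at distance 9 (to P1); all others are ≤ 9.
With {P2, P4} the worst case is 9.
With {P1, P3} the worst case is 11.
No size-2 selection achieves below 9.

9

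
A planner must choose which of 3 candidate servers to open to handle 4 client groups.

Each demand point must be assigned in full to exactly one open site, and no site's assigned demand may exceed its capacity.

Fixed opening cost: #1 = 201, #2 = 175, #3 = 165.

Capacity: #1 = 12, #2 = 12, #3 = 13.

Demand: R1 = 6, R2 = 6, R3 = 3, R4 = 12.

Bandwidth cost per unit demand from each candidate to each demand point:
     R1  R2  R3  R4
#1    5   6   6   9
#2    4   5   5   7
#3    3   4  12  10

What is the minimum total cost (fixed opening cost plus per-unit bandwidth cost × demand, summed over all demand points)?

685

Open {#1, #2, #3}; cheapest assignment that respects the capacities:
  #1 (cap 12, load 3): R3 — cost 3×6 = 18
  #2 (cap 12, load 12): R4 — cost 12×7 = 84
  #3 (cap 13, load 12): R1, R2 — cost 6×3 + 6×4 = 42
  Shipping 144, fixed 541 → total 685.
  Any other capacity-feasible assignment to {#1, #2, #3} ships for at least 144.
Total demand is 27 and no other set of sites has combined capacity ≥ 27, so {#1, #2, #3} is the only feasible choice of open sites. Minimum: 685.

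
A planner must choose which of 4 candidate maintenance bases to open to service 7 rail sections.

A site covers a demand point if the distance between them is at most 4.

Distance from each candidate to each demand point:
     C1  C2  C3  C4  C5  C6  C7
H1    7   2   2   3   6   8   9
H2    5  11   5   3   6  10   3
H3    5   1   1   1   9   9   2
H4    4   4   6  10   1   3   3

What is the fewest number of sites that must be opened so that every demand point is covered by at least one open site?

2

Coverage sets (demand points within 4 of each site):
  H1: {C2, C3, C4}
  H2: {C4, C7}
  H3: {C2, C3, C4, C7}
  H4: {C1, C2, C5, C6, C7}
No single site covers all 7 demand points.
But {H1, H4} covers everything, so the minimum is 2.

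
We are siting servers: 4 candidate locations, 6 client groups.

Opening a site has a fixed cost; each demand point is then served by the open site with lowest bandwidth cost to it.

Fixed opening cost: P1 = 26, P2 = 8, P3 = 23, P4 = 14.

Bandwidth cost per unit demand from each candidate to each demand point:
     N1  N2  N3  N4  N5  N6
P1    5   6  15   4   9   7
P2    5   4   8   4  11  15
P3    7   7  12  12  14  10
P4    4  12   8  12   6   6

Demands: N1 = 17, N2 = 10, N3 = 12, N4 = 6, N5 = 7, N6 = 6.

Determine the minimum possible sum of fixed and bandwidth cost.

328

Open {P2, P4}: assign each demand point to its cheapest open site.
  N1→P4 17×4=68, N2→P2 10×4=40, N3→P2 12×8=96, N4→P2 6×4=24, N5→P4 7×6=42, N6→P4 6×6=36
  bandwidth cost 306, fixed 22 → total 328.
Compare {P2, P3, P4}: bandwidth cost 306 + fixed 45 = 351.
Compare {P1, P2, P4}: bandwidth cost 306 + fixed 48 = 354.
Compare {P1, P4}: bandwidth cost 326 + fixed 40 = 366.
All other subsets cost ≥ 351. Minimum total cost: 328.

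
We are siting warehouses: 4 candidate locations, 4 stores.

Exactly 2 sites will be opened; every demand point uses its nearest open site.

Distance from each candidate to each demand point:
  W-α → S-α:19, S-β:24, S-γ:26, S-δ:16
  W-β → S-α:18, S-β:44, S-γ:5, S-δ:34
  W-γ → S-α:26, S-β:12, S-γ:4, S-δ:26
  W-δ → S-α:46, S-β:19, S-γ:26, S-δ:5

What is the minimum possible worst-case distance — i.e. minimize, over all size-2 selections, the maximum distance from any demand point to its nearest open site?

Open {W-α, W-γ}.
  Farthest demand point is S-α at distance 19 (to W-α); all others are ≤ 19.
With {W-β, W-δ} the worst case is 19.
With {W-α, W-β} the worst case is 24.
No size-2 selection achieves below 19.

19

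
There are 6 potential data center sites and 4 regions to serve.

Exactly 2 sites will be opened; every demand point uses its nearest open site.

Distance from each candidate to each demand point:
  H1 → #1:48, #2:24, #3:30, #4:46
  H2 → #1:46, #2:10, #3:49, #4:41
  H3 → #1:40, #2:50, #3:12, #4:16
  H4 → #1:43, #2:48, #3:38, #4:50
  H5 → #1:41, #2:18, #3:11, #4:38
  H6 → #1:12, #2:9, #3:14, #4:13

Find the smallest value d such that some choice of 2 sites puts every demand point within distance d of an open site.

13

Open {H3, H6}.
  Farthest demand point is #4 at distance 13 (to H6); all others are ≤ 13.
With {H5, H6} the worst case is 13.
With {H1, H6} the worst case is 14.
No size-2 selection achieves below 13.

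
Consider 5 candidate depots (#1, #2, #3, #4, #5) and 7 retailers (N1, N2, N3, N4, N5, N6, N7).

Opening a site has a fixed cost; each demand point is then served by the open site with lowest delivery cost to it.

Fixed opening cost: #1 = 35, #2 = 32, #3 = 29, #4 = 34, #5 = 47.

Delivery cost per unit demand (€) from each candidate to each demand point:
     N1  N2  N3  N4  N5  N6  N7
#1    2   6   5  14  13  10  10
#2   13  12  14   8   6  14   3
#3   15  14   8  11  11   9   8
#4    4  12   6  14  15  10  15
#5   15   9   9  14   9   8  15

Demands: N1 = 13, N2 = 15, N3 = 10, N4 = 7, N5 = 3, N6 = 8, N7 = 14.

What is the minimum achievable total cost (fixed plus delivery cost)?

Open {#1, #2}: assign each demand point to its cheapest open site.
  N1→#1 13×2=26, N2→#1 15×6=90, N3→#1 10×5=50, N4→#2 7×8=56, N5→#2 3×6=18, N6→#1 8×10=80, N7→#2 14×3=42
  delivery cost 362, fixed 67 → total 429.
Compare {#1, #2, #3}: delivery cost 354 + fixed 96 = 450.
Compare {#1, #2, #5}: delivery cost 346 + fixed 114 = 460.
Compare {#1, #2, #4}: delivery cost 362 + fixed 101 = 463.
All other subsets cost ≥ 450. Minimum total cost: 429.

429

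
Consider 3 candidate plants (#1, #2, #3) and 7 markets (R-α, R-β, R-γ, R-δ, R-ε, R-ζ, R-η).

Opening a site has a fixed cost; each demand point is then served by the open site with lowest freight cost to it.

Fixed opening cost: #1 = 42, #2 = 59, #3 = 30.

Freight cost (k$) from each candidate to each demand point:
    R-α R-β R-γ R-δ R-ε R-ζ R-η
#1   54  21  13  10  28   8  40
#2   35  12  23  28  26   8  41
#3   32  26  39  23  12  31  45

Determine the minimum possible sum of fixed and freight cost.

208

Open {#1, #3}: assign each demand point to its cheapest open site.
  R-α→#3 32, R-β→#1 21, R-γ→#1 13, R-δ→#1 10, R-ε→#3 12, R-ζ→#1 8, R-η→#1 40
  freight cost 136, fixed 72 → total 208.
Compare {#1}: freight cost 174 + fixed 42 = 216.
Compare {#2}: freight cost 173 + fixed 59 = 232.
Compare {#3}: freight cost 208 + fixed 30 = 238.
All other subsets cost ≥ 216. Minimum total cost: 208.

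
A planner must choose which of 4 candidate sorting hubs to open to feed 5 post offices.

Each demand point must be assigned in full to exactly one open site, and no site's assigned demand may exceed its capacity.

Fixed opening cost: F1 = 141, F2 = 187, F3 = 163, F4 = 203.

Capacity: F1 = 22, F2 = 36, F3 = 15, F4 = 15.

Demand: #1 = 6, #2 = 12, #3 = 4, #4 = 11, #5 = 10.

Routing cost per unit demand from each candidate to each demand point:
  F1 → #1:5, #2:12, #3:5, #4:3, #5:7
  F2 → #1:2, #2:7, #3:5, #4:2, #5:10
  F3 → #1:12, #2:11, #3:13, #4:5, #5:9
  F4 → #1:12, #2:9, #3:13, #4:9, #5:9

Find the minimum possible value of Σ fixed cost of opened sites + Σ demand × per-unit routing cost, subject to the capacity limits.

536

Open {F1, F2}; cheapest assignment that respects the capacities:
  F1 (cap 22, load 14): #3, #5 — cost 4×5 + 10×7 = 90
  F2 (cap 36, load 29): #1, #2, #4 — cost 6×2 + 12×7 + 11×2 = 118
  Shipping 208, fixed 328 → total 536.
  Any other capacity-feasible assignment to {F1, F2} ships for at least 208.
Compare {F2, F3}: its best feasible assignment gives total 578.
Compare {F2, F4}: its best feasible assignment gives total 618.
Every other set of open sites that can feasibly serve all demand totals ≥ 578 even under its best assignment. Minimum: 536.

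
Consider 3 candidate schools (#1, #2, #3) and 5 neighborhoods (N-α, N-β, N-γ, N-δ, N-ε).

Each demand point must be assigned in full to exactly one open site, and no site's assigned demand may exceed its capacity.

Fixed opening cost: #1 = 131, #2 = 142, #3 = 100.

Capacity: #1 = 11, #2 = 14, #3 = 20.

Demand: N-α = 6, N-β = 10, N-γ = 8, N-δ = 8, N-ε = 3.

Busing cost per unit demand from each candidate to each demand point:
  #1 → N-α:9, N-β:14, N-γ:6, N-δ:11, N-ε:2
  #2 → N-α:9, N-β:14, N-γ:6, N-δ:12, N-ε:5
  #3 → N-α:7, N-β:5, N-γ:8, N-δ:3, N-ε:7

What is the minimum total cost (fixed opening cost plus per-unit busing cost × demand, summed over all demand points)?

Open {#1, #2, #3}; cheapest assignment that respects the capacities:
  #1 (cap 11, load 11): N-γ, N-ε — cost 8×6 + 3×2 = 54
  #2 (cap 14, load 6): N-α — cost 6×9 = 54
  #3 (cap 20, load 18): N-β, N-δ — cost 10×5 + 8×3 = 74
  Shipping 182, fixed 373 → total 555.
  Any other capacity-feasible assignment to {#1, #2, #3} ships for at least 182.
Total demand is 35 and no other set of sites has combined capacity ≥ 35, so {#1, #2, #3} is the only feasible choice of open sites. Minimum: 555.

555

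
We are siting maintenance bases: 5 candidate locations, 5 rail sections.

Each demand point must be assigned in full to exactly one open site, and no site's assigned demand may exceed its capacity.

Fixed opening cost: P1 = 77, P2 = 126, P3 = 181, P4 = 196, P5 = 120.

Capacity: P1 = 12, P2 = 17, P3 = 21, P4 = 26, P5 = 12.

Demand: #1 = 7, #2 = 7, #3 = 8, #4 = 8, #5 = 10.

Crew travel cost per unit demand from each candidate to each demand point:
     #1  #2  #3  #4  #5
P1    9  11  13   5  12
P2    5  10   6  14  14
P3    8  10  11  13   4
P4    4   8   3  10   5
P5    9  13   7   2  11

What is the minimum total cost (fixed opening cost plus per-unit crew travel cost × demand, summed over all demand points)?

581

Open {P2, P4}; cheapest assignment that respects the capacities:
  P2 (cap 17, load 14): #1, #2 — cost 7×5 + 7×10 = 105
  P4 (cap 26, load 26): #3, #4, #5 — cost 8×3 + 8×10 + 10×5 = 154
  Shipping 259, fixed 322 → total 581.
  Any other capacity-feasible assignment to {P2, P4} ships for at least 259.
Compare {P1, P4, P5}: its best feasible assignment gives total 588.
Compare {P1, P2, P4}: its best feasible assignment gives total 604.
Every other set of open sites that can feasibly serve all demand totals ≥ 588 even under its best assignment. Minimum: 581.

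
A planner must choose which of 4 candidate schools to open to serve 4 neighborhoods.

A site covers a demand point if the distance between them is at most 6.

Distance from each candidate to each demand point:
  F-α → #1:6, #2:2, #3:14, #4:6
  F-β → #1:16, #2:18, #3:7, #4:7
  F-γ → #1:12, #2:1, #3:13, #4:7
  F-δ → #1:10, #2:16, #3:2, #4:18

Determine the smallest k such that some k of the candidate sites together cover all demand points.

Coverage sets (demand points within 6 of each site):
  F-α: {#1, #2, #4}
  F-β: {}
  F-γ: {#2}
  F-δ: {#3}
No single site covers all 4 demand points.
But {F-α, F-δ} covers everything, so the minimum is 2.

2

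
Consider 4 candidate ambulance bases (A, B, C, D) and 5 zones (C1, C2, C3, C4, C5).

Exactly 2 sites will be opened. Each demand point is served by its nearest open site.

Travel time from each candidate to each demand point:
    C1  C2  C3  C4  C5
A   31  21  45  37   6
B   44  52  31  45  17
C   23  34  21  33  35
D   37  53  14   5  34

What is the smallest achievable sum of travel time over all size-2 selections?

77

Open {A, D}.
  C1→A 31, C2→A 21, C3→D 14, C4→D 5, C5→A 6  ⇒ total 77.
Compare {A, C}: total 104.
Compare {C, D}: total 110.
No size-2 selection does better; minimum is 77.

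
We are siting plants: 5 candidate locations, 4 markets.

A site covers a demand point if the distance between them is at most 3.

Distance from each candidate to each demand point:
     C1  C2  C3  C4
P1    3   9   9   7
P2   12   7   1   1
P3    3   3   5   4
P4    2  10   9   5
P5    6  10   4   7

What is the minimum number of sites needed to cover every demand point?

2

Coverage sets (demand points within 3 of each site):
  P1: {C1}
  P2: {C3, C4}
  P3: {C1, C2}
  P4: {C1}
  P5: {}
No single site covers all 4 demand points.
But {P2, P3} covers everything, so the minimum is 2.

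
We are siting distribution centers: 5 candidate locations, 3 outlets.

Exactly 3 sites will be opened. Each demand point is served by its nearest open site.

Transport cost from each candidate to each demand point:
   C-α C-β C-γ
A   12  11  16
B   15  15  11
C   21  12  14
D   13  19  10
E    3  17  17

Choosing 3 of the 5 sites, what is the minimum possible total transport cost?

24

Open {A, D, E}.
  C-α→E 3, C-β→A 11, C-γ→D 10  ⇒ total 24.
Compare {A, B, E}: total 25.
Compare {C, D, E}: total 25.
No size-3 selection does better; minimum is 24.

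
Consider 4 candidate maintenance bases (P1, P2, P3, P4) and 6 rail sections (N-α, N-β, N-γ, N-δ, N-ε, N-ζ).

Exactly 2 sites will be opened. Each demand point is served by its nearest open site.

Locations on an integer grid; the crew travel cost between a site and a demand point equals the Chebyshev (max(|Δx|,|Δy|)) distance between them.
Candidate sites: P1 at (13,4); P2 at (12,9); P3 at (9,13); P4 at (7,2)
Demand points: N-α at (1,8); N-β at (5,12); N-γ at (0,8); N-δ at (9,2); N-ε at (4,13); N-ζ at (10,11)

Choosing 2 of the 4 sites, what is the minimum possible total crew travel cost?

26

Open {P3, P4}.
  N-α→P4 6, N-β→P3 4, N-γ→P4 7, N-δ→P4 2, N-ε→P3 5, N-ζ→P3 2  ⇒ total 26.
Compare {P1, P3}: total 32.
Compare {P2, P4}: total 32.
No size-2 selection does better; minimum is 26.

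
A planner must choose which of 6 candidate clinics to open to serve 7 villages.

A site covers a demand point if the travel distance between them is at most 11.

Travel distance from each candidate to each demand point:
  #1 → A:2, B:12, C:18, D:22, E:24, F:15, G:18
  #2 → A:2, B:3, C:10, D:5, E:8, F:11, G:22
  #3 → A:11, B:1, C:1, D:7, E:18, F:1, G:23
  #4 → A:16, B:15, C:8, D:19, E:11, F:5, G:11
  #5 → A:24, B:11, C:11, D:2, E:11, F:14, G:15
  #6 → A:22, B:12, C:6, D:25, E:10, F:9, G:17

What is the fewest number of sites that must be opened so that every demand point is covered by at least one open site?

2

Coverage sets (demand points within 11 of each site):
  #1: {A}
  #2: {A, B, C, D, E, F}
  #3: {A, B, C, D, F}
  #4: {C, E, F, G}
  #5: {B, C, D, E}
  #6: {C, E, F}
No single site covers all 7 demand points.
But {#2, #4} covers everything, so the minimum is 2.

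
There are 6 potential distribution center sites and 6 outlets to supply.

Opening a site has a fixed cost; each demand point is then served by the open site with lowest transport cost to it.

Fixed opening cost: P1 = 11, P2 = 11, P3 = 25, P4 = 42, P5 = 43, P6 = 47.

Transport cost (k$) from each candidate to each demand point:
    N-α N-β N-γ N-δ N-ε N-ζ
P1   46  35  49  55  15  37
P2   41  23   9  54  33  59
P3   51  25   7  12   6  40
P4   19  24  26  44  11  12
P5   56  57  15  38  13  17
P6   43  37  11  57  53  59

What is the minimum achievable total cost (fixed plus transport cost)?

Open {P3, P4}: assign each demand point to its cheapest open site.
  N-α→P4 19, N-β→P4 24, N-γ→P3 7, N-δ→P3 12, N-ε→P3 6, N-ζ→P4 12
  transport cost 80, fixed 67 → total 147.
Compare {P2, P3, P4}: transport cost 79 + fixed 78 = 157.
Compare {P1, P3, P4}: transport cost 80 + fixed 78 = 158.
Compare {P2, P3}: transport cost 129 + fixed 36 = 165.
All other subsets cost ≥ 157. Minimum total cost: 147.

147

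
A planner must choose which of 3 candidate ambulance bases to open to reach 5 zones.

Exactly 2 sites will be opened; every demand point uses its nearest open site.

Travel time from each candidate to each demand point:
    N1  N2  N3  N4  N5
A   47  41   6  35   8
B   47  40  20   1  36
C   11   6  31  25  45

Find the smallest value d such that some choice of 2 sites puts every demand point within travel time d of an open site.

Open {A, C}.
  Farthest demand point is N4 at travel time 25 (to C); all others are ≤ 25.
With {B, C} the worst case is 36.
With {A, B} the worst case is 47.
No size-2 selection achieves below 25.

25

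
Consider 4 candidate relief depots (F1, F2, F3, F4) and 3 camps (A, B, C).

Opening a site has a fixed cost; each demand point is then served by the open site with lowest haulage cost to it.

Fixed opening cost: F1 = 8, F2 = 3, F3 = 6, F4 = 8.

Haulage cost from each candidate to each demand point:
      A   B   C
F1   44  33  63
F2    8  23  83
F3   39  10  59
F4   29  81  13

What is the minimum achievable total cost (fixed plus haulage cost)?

48

Open {F2, F3, F4}: assign each demand point to its cheapest open site.
  A→F2 8, B→F3 10, C→F4 13
  haulage cost 31, fixed 17 → total 48.
Compare {F2, F4}: haulage cost 44 + fixed 11 = 55.
Compare {F1, F2, F3, F4}: haulage cost 31 + fixed 25 = 56.
Compare {F1, F2, F4}: haulage cost 44 + fixed 19 = 63.
All other subsets cost ≥ 55. Minimum total cost: 48.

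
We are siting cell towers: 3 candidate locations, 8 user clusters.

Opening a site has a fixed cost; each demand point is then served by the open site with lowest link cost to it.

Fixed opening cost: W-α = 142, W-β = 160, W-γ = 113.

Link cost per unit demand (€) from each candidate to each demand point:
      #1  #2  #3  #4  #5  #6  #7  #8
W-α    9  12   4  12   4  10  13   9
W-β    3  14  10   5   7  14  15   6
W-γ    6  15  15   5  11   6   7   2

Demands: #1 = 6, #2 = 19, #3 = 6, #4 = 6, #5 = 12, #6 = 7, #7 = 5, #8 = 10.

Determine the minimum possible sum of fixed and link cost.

Open {W-α, W-γ}: assign each demand point to its cheapest open site.
  #1→W-γ 6×6=36, #2→W-α 19×12=228, #3→W-α 6×4=24, #4→W-γ 6×5=30, #5→W-α 12×4=48, #6→W-γ 7×6=42, #7→W-γ 5×7=35, #8→W-γ 10×2=20
  link cost 463, fixed 255 → total 718.
Compare {W-γ}: link cost 670 + fixed 113 = 783.
Compare {W-α}: link cost 651 + fixed 142 = 793.
Compare {W-β, W-γ}: link cost 555 + fixed 273 = 828.
All other subsets cost ≥ 783. Minimum total cost: 718.

718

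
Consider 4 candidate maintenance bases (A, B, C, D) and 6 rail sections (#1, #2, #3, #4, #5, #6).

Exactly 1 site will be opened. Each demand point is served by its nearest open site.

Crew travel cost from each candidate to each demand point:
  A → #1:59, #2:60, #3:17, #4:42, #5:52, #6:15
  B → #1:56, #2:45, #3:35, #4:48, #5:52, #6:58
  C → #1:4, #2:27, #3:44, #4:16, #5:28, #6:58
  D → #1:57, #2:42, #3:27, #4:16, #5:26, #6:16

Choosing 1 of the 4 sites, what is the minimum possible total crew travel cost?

177

Open {C}.
  #1→C 4, #2→C 27, #3→C 44, #4→C 16, #5→C 28, #6→C 58  ⇒ total 177.
Compare {D}: total 184.
Compare {A}: total 245.
No size-1 selection does better; minimum is 177.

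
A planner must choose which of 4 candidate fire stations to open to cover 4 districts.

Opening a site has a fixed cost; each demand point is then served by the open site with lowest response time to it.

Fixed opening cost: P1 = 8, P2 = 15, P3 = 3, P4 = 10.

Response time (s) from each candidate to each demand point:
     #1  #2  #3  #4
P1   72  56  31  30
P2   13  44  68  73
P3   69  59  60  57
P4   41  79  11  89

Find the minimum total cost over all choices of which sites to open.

131

Open {P1, P2, P4}: assign each demand point to its cheapest open site.
  #1→P2 13, #2→P2 44, #3→P4 11, #4→P1 30
  response time 98, fixed 33 → total 131.
Compare {P1, P2, P3, P4}: response time 98 + fixed 36 = 134.
Compare {P1, P2}: response time 118 + fixed 23 = 141.
Compare {P1, P2, P3}: response time 118 + fixed 26 = 144.
All other subsets cost ≥ 134. Minimum total cost: 131.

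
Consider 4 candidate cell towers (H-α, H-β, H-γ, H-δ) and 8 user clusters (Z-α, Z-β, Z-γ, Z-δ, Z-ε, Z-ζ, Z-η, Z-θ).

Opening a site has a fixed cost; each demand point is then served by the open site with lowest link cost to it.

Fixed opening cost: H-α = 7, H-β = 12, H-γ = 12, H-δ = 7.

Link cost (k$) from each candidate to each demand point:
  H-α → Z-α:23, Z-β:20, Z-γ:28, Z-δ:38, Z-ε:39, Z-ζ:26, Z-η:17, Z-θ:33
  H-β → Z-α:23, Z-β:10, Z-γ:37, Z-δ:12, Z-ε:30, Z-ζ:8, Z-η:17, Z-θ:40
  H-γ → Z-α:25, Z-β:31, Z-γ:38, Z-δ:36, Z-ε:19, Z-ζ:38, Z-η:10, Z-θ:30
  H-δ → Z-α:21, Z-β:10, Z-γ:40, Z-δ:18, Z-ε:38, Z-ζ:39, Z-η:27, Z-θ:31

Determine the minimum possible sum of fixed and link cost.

171

Open {H-α, H-β, H-γ}: assign each demand point to its cheapest open site.
  Z-α→H-α 23, Z-β→H-β 10, Z-γ→H-α 28, Z-δ→H-β 12, Z-ε→H-γ 19, Z-ζ→H-β 8, Z-η→H-γ 10, Z-θ→H-γ 30
  link cost 140, fixed 31 → total 171.
Compare {H-β, H-γ}: link cost 149 + fixed 24 = 173.
Compare {H-α, H-β, H-γ, H-δ}: link cost 138 + fixed 38 = 176.
Compare {H-β, H-γ, H-δ}: link cost 147 + fixed 31 = 178.
All other subsets cost ≥ 173. Minimum total cost: 171.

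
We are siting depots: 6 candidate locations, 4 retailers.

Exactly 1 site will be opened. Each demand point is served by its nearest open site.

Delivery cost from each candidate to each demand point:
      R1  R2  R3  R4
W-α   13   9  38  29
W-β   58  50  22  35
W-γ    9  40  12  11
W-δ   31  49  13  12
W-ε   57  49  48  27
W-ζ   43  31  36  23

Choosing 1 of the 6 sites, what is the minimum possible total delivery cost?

72

Open {W-γ}.
  R1→W-γ 9, R2→W-γ 40, R3→W-γ 12, R4→W-γ 11  ⇒ total 72.
Compare {W-α}: total 89.
Compare {W-δ}: total 105.
No size-1 selection does better; minimum is 72.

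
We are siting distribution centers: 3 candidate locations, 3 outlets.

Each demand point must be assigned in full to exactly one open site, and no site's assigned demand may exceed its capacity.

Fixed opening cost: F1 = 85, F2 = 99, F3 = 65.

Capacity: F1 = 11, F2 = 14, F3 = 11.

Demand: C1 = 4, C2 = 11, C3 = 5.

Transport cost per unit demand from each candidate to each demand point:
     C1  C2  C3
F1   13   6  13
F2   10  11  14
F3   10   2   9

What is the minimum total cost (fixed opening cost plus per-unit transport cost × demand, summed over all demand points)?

Open {F1, F3}; cheapest assignment that respects the capacities:
  F1 (cap 11, load 9): C1, C3 — cost 4×13 + 5×13 = 117
  F3 (cap 11, load 11): C2 — cost 11×2 = 22
  Shipping 139, fixed 150 → total 289.
  Any other capacity-feasible assignment to {F1, F3} ships for at least 139.
Compare {F2, F3}: its best feasible assignment gives total 296.
Compare {F1, F2}: its best feasible assignment gives total 360.
Every other set of open sites that can feasibly serve all demand totals ≥ 296 even under its best assignment. Minimum: 289.

289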